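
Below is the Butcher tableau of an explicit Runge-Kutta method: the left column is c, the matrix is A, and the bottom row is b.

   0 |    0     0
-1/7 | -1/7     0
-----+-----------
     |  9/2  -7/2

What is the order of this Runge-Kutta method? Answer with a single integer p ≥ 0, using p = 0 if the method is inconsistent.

2

b = (9/2, -7/2)
c = (0, -1/7)
Σ b_i: 9/2·1 + (-7/2)·1 = 1 ✓
b·c: (-7/2)·(-1/7) = 1/2 ✓; 2 stages ⇒ order 2.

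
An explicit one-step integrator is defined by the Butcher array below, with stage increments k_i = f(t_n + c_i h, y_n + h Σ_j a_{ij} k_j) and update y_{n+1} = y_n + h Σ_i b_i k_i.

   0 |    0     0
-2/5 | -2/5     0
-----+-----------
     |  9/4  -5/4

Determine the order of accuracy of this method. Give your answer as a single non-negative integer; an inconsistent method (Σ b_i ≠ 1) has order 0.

b = (9/4, -5/4)
c = (0, -2/5)
Σ b_i: 9/4·1 + (-5/4)·1 = 1 ✓
b·c: (-5/4)·(-2/5) = 1/2 ✓; 2 stages ⇒ order 2.

2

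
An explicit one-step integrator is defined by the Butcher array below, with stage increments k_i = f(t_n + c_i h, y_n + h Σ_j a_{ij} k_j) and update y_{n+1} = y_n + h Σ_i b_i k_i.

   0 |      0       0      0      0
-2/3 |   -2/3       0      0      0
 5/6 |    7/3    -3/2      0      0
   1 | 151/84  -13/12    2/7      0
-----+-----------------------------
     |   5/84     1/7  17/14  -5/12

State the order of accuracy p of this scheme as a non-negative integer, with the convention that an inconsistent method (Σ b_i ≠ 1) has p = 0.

2

b = (5/84, 1/7, 17/14, -5/12)
c = (0, -2/3, 5/6, 1)
Ac = (0, 0, 1, 121/126)
Σ b_i: 5/84·1 + 1/7·1 + 17/14·1 + (-5/12)·1 = 1 ✓
b·c: 1/7·(-2/3) + 17/14·5/6 + (-5/12)·1 = 1/2 ✓
b·c²: 1/7·4/9 + 17/14·25/36 + (-5/12)·1 = 247/504 ≠ 1/3 ⇒ order 2.
b·Ac: 17/14·1 + (-5/12)·121/126 = 1231/1512 ≠ 1/6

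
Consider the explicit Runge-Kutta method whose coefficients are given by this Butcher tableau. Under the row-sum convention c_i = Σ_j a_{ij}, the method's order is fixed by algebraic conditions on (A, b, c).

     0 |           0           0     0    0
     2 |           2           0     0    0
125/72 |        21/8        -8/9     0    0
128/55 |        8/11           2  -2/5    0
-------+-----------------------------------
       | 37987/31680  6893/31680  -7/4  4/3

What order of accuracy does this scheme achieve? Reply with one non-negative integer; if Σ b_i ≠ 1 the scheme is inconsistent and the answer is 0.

2

b = (37987/31680, 6893/31680, -7/4, 4/3)
c = (0, 2, 125/72, 128/55)
Ac = (0, 0, -16/9, 119/36)
Σ b_i: 37987/31680·1 + 6893/31680·1 + (-7/4)·1 + 4/3·1 = 1 ✓
b·c: 6893/31680·2 + (-7/4)·125/72 + 4/3·128/55 = 1/2 ✓
b·c²: 6893/31680·4 + (-7/4)·15625/5184 + 4/3·16384/3025 = 176718017/62726400 ≠ 1/3 ⇒ order 2.
b·Ac: (-7/4)·(-16/9) + 4/3·119/36 = 203/27 ≠ 1/6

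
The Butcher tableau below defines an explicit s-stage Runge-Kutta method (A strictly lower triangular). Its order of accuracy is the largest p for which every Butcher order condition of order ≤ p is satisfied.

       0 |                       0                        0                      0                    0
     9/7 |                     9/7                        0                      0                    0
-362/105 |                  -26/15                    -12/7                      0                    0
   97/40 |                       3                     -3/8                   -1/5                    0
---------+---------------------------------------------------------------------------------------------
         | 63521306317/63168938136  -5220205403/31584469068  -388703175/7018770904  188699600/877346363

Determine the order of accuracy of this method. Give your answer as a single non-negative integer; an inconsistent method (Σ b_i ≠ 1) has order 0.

3

b = (63521306317/63168938136, -5220205403/31584469068, -388703175/7018770904, 188699600/877346363)
c = (0, 9/7, -362/105, 97/40)
Ac = (0, 0, -108/49, 871/4200)
Σ b_i: 63521306317/63168938136·1 + (-5220205403/31584469068)·1 + (-388703175/7018770904)·1 + 188699600/877346363·1 = 1 ✓
b·c: (-5220205403/31584469068)·9/7 + (-388703175/7018770904)·(-362/105) + 188699600/877346363·97/40 = 1/2 ✓
b·c²: (-5220205403/31584469068)·81/49 + (-388703175/7018770904)·131044/11025 + 188699600/877346363·9409/1600 = 1/3 ✓
b·Ac: (-388703175/7018770904)·(-108/49) + 188699600/877346363·871/4200 = 1/6 ✓
b·c³: (-5220205403/31584469068)·729/343 + (-388703175/7018770904)·(-47437928/1157625) + 188699600/877346363·912673/64000 = 44088214597123/8843651339040 ≠ 1/4 ⇒ order 3.
b·(c∘Ac): (-388703175/7018770904)·13032/1715 + 188699600/877346363·84487/168000 = -806484776359/2579398307220 ≠ 1/8
b·Ac²: (-388703175/7018770904)·(-972/343) + 188699600/877346363·(-1321727/441000) = -269554810531/552728208690 ≠ 1/12
b·A²c: 188699600/877346363·108/245 = 4075911360/42989971787 ≠ 1/24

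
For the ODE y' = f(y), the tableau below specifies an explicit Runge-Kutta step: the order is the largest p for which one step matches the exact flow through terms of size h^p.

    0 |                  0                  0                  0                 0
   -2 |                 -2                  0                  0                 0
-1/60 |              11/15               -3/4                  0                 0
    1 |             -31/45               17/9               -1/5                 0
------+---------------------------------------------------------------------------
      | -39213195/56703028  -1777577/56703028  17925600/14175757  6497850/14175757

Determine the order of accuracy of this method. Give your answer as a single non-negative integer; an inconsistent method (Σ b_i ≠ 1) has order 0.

3

b = (-39213195/56703028, -1777577/56703028, 17925600/14175757, 6497850/14175757)
c = (0, -2, -1/60, 1)
Ac = (0, 0, 3/2, -3397/900)
Σ b_i: (-39213195/56703028)·1 + (-1777577/56703028)·1 + 17925600/14175757·1 + 6497850/14175757·1 = 1 ✓
b·c: (-1777577/56703028)·(-2) + 17925600/14175757·(-1/60) + 6497850/14175757·1 = 1/2 ✓
b·c²: (-1777577/56703028)·4 + 17925600/14175757·1/3600 + 6497850/14175757·1 = 1/3 ✓
b·Ac: 17925600/14175757·3/2 + 6497850/14175757·(-3397/900) = 1/6 ✓
b·c³: (-1777577/56703028)·(-8) + 17925600/14175757·(-1/216000) + 6497850/14175757·1 = 904762891/1275818130 ≠ 1/4 ⇒ order 3.
b·(c∘Ac): 17925600/14175757·(-1/40) + 6497850/14175757·(-3397/900) = -149843483/85054542 ≠ 1/8
b·Ac²: 17925600/14175757·(-3) + 6497850/14175757·15111/2000 = -187291773/567030280 ≠ 1/12
b·A²c: 6497850/14175757·(-3/10) = -1949355/14175757 ≠ 1/24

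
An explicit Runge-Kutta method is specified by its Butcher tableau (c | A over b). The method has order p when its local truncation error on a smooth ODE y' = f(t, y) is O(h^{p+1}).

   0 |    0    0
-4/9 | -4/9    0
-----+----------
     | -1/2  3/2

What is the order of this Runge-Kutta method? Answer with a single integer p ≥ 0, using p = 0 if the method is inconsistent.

1

b = (-1/2, 3/2)
c = (0, -4/9)
Σ b_i: (-1/2)·1 + 3/2·1 = 1 ✓
b·c: 3/2·(-4/9) = -2/3 ≠ 1/2 ⇒ order 1.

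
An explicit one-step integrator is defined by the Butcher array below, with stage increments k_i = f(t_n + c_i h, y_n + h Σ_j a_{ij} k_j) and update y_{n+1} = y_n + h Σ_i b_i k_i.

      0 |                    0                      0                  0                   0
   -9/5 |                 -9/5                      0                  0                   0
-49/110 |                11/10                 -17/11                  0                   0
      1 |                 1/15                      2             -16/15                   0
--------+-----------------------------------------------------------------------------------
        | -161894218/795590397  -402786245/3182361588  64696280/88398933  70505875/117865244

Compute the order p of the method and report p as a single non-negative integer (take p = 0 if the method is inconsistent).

3

b = (-161894218/795590397, -402786245/3182361588, 64696280/88398933, 70505875/117865244)
c = (0, -9/5, -49/110, 1)
Ac = (0, 0, 153/55, -2578/825)
Σ b_i: (-161894218/795590397)·1 + (-402786245/3182361588)·1 + 64696280/88398933·1 + 70505875/117865244·1 = 1 ✓
b·c: (-402786245/3182361588)·(-9/5) + 64696280/88398933·(-49/110) + 70505875/117865244·1 = 1/2 ✓
b·c²: (-402786245/3182361588)·81/25 + 64696280/88398933·2401/12100 + 70505875/117865244·1 = 1/3 ✓
b·Ac: 64696280/88398933·153/55 + 70505875/117865244·(-2578/825) = 1/6 ✓
b·c³: (-402786245/3182361588)·(-729/125) + 64696280/88398933·(-117649/1331000) + 70505875/117865244·1 = 8832385643/6945630450 ≠ 1/4 ⇒ order 3.
b·(c∘Ac): 64696280/88398933·(-7497/6050) + 70505875/117865244·(-2578/825) = -2454100517/883989330 ≠ 1/8
b·Ac²: 64696280/88398933·(-1377/275) + 70505875/117865244·284426/45375 = 118081283/1389126090 ≠ 1/12
b·A²c: 70505875/117865244·(-816/275) = -52302540/29466311 ≠ 1/24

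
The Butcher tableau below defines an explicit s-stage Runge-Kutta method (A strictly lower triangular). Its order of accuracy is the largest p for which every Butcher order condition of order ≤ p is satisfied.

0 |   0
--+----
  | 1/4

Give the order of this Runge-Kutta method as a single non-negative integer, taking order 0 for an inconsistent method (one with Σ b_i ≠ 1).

b = (1/4)
c = (0)
Σ b_i: 1/4·1 = 1/4 ≠ 1 ⇒ order 0.

0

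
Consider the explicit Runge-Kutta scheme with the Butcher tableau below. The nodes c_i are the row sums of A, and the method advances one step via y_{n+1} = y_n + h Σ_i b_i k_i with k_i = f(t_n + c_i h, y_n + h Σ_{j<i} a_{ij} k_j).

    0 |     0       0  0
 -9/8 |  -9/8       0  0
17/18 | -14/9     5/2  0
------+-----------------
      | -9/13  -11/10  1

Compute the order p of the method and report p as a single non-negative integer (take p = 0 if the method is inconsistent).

0

b = (-9/13, -11/10, 1)
c = (0, -9/8, 17/18)
Ac = (0, 0, -45/16)
Σ b_i: (-9/13)·1 + (-11/10)·1 + 1·1 = -103/130 ≠ 1 ⇒ order 0.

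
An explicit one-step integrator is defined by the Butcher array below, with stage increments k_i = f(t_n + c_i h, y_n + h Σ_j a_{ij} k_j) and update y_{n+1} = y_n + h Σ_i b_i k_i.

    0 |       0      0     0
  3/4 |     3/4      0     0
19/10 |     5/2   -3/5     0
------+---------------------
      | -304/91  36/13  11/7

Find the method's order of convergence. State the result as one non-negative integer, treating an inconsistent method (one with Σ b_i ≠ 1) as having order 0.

b = (-304/91, 36/13, 11/7)
c = (0, 3/4, 19/10)
Ac = (0, 0, -9/20)
Σ b_i: (-304/91)·1 + 36/13·1 + 11/7·1 = 1 ✓
b·c: 36/13·3/4 + 11/7·19/10 = 4607/910 ≠ 1/2 ⇒ order 1.

1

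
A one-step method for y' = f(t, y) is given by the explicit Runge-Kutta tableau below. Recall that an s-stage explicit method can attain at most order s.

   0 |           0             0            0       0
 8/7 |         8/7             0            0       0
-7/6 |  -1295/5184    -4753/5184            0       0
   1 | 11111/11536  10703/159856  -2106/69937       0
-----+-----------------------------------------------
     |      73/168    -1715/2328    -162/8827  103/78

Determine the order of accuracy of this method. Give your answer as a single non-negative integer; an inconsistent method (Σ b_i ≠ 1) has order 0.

b = (73/168, -1715/2328, -162/8827, 103/78)
c = (0, 8/7, -7/6, 1)
Ac = (0, 0, -679/648, 23/206)
Σ b_i: 73/168·1 + (-1715/2328)·1 + (-162/8827)·1 + 103/78·1 = 1 ✓
b·c: (-1715/2328)·8/7 + (-162/8827)·(-7/6) + 103/78·1 = 1/2 ✓
b·c²: (-1715/2328)·64/49 + (-162/8827)·49/36 + 103/78·1 = 1/3 ✓
b·Ac: (-162/8827)·(-679/648) + 103/78·23/206 = 1/6 ✓
b·c³: (-1715/2328)·512/343 + (-162/8827)·(-343/216) + 103/78·1 = 1/4 ✓
b·(c∘Ac): (-162/8827)·4753/3888 + 103/78·23/206 = 1/8 ✓
b·Ac²: (-162/8827)·(-97/81) + 103/78·67/1442 = 1/12 ✓
b·A²c: 103/78·13/412 = 1/24 ✓; 4 stages ⇒ order 4.

4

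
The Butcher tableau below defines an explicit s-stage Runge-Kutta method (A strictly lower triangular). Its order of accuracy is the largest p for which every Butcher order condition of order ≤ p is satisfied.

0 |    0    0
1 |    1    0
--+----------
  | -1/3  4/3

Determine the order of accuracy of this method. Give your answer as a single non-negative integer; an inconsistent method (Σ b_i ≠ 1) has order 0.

1

b = (-1/3, 4/3)
c = (0, 1)
Σ b_i: (-1/3)·1 + 4/3·1 = 1 ✓
b·c: 4/3·1 = 4/3 ≠ 1/2 ⇒ order 1.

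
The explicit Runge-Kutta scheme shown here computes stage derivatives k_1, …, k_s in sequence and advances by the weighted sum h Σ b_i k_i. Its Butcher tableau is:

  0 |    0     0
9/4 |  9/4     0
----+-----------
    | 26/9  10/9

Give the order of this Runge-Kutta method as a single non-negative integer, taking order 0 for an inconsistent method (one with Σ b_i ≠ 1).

0

b = (26/9, 10/9)
c = (0, 9/4)
Σ b_i: 26/9·1 + 10/9·1 = 4 ≠ 1 ⇒ order 0.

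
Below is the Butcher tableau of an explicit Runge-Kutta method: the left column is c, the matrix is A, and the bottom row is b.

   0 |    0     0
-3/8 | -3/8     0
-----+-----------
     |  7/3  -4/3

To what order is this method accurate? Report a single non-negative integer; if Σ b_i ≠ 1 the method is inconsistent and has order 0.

b = (7/3, -4/3)
c = (0, -3/8)
Σ b_i: 7/3·1 + (-4/3)·1 = 1 ✓
b·c: (-4/3)·(-3/8) = 1/2 ✓; 2 stages ⇒ order 2.

2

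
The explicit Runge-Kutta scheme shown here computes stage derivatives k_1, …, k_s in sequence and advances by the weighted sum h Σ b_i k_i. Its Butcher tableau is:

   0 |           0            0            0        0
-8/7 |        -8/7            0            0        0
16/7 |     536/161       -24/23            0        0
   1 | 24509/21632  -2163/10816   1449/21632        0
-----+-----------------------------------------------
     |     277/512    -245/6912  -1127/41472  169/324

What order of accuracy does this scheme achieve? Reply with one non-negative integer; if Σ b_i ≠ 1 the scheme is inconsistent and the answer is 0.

4

b = (277/512, -245/6912, -1127/41472, 169/324)
c = (0, -8/7, 16/7, 1)
Ac = (0, 0, 192/161, 129/338)
Σ b_i: 277/512·1 + (-245/6912)·1 + (-1127/41472)·1 + 169/324·1 = 1 ✓
b·c: (-245/6912)·(-8/7) + (-1127/41472)·16/7 + 169/324·1 = 1/2 ✓
b·c²: (-245/6912)·64/49 + (-1127/41472)·256/49 + 169/324·1 = 1/3 ✓
b·Ac: (-1127/41472)·192/161 + 169/324·129/338 = 1/6 ✓
b·c³: (-245/6912)·(-512/343) + (-1127/41472)·4096/343 + 169/324·1 = 1/4 ✓
b·(c∘Ac): (-1127/41472)·3072/1127 + 169/324·129/338 = 1/8 ✓
b·Ac²: (-1127/41472)·(-1536/1127) + 169/324·15/169 = 1/12 ✓
b·A²c: 169/324·27/338 = 1/24 ✓; 4 stages ⇒ order 4.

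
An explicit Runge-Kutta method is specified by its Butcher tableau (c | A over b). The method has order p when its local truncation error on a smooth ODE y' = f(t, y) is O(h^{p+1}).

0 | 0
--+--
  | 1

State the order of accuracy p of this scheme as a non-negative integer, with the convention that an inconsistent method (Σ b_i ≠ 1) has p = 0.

1

b = (1)
c = (0)
Σ b_i: 1·1 = 1 ✓; 1 stage ⇒ order 1.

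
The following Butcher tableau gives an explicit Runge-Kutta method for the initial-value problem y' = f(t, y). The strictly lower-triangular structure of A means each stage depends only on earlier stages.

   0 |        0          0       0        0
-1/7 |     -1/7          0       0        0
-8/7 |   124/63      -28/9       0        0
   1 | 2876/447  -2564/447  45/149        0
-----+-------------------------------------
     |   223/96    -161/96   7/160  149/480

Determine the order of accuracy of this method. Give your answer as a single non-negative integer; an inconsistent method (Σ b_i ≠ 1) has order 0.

4

b = (223/96, -161/96, 7/160, 149/480)
c = (0, -1/7, -8/7, 1)
Ac = (0, 0, 4/9, 212/447)
Σ b_i: 223/96·1 + (-161/96)·1 + 7/160·1 + 149/480·1 = 1 ✓
b·c: (-161/96)·(-1/7) + 7/160·(-8/7) + 149/480·1 = 1/2 ✓
b·c²: (-161/96)·1/49 + 7/160·64/49 + 149/480·1 = 1/3 ✓
b·Ac: 7/160·4/9 + 149/480·212/447 = 1/6 ✓
b·c³: (-161/96)·(-1/343) + 7/160·(-512/343) + 149/480·1 = 1/4 ✓
b·(c∘Ac): 7/160·(-32/63) + 149/480·212/447 = 1/8 ✓
b·Ac²: 7/160·(-4/63) + 149/480·124/447 = 1/12 ✓
b·A²c: 149/480·20/149 = 1/24 ✓; 4 stages ⇒ order 4.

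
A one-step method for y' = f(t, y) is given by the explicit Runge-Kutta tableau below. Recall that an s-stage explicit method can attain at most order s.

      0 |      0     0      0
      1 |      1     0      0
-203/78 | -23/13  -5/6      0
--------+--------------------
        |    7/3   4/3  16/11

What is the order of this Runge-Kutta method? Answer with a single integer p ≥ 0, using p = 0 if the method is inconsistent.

0

b = (7/3, 4/3, 16/11)
c = (0, 1, -203/78)
Ac = (0, 0, -5/6)
Σ b_i: 7/3·1 + 4/3·1 + 16/11·1 = 169/33 ≠ 1 ⇒ order 0.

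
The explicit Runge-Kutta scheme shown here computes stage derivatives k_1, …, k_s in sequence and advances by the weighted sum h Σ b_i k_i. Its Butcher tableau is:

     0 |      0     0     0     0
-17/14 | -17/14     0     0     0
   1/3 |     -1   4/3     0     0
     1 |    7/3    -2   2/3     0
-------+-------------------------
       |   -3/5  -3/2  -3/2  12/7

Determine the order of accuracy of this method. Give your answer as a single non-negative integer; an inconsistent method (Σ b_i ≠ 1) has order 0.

0

b = (-3/5, -3/2, -3/2, 12/7)
c = (0, -17/14, 1/3, 1)
Ac = (0, 0, -34/21, 167/63)
Σ b_i: (-3/5)·1 + (-3/2)·1 + (-3/2)·1 + 12/7·1 = -66/35 ≠ 1 ⇒ order 0.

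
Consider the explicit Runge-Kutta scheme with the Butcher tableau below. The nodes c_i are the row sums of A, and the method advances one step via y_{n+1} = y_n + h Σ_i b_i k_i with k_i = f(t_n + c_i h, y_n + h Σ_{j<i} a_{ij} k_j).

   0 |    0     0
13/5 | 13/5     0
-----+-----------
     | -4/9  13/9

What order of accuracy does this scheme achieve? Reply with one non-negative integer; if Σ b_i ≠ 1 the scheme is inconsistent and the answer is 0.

b = (-4/9, 13/9)
c = (0, 13/5)
Σ b_i: (-4/9)·1 + 13/9·1 = 1 ✓
b·c: 13/9·13/5 = 169/45 ≠ 1/2 ⇒ order 1.

1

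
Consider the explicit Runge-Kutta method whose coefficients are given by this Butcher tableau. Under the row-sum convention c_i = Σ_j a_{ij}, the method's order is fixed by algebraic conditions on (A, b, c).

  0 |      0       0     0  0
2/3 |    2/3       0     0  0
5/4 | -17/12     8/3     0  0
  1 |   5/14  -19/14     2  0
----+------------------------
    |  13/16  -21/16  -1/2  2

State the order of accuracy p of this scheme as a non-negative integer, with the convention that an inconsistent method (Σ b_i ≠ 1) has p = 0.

2

b = (13/16, -21/16, -1/2, 2)
c = (0, 2/3, 5/4, 1)
Ac = (0, 0, 16/9, 67/42)
Σ b_i: 13/16·1 + (-21/16)·1 + (-1/2)·1 + 2·1 = 1 ✓
b·c: (-21/16)·2/3 + (-1/2)·5/4 + 2·1 = 1/2 ✓
b·c²: (-21/16)·4/9 + (-1/2)·25/16 + 2·1 = 61/96 ≠ 1/3 ⇒ order 2.
b·Ac: (-1/2)·16/9 + 2·67/42 = 145/63 ≠ 1/6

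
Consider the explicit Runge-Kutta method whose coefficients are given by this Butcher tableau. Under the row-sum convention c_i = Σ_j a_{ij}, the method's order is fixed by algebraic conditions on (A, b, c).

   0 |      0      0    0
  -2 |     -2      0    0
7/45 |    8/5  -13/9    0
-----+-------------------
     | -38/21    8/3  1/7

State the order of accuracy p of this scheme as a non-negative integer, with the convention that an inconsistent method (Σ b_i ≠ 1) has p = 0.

b = (-38/21, 8/3, 1/7)
c = (0, -2, 7/45)
Ac = (0, 0, 26/9)
Σ b_i: (-38/21)·1 + 8/3·1 + 1/7·1 = 1 ✓
b·c: 8/3·(-2) + 1/7·7/45 = -239/45 ≠ 1/2 ⇒ order 1.

1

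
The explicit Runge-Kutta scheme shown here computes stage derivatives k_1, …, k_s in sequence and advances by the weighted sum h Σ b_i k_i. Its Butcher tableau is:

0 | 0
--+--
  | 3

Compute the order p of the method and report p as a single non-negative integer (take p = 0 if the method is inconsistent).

b = (3)
c = (0)
Σ b_i: 3·1 = 3 ≠ 1 ⇒ order 0.

0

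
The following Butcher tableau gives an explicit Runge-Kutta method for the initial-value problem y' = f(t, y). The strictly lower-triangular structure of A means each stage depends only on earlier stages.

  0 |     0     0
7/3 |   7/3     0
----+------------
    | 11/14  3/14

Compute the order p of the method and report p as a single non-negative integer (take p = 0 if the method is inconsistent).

2

b = (11/14, 3/14)
c = (0, 7/3)
Σ b_i: 11/14·1 + 3/14·1 = 1 ✓
b·c: 3/14·7/3 = 1/2 ✓; 2 stages ⇒ order 2.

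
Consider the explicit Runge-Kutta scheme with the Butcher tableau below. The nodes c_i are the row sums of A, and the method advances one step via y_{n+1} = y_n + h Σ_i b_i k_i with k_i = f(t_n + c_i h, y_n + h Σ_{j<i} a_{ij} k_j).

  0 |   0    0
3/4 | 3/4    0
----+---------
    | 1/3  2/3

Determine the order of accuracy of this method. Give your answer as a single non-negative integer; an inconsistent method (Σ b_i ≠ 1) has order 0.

b = (1/3, 2/3)
c = (0, 3/4)
Σ b_i: 1/3·1 + 2/3·1 = 1 ✓
b·c: 2/3·3/4 = 1/2 ✓; 2 stages ⇒ order 2.

2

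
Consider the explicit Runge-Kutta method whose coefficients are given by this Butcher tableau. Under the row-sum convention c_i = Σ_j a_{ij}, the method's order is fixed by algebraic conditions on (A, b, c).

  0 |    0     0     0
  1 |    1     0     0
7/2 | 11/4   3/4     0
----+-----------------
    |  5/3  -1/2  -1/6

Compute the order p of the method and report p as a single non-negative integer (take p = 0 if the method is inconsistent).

1

b = (5/3, -1/2, -1/6)
c = (0, 1, 7/2)
Ac = (0, 0, 3/4)
Σ b_i: 5/3·1 + (-1/2)·1 + (-1/6)·1 = 1 ✓
b·c: (-1/2)·1 + (-1/6)·7/2 = -13/12 ≠ 1/2 ⇒ order 1.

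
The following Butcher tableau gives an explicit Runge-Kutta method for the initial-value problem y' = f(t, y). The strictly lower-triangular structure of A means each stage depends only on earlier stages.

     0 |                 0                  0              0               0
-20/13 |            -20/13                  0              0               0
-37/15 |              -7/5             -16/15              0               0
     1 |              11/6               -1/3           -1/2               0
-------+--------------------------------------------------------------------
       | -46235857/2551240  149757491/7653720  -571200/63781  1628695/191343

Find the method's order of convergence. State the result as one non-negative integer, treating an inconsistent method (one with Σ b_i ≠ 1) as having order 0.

3

b = (-46235857/2551240, 149757491/7653720, -571200/63781, 1628695/191343)
c = (0, -20/13, -37/15, 1)
Ac = (0, 0, 64/39, 227/130)
Σ b_i: (-46235857/2551240)·1 + 149757491/7653720·1 + (-571200/63781)·1 + 1628695/191343·1 = 1 ✓
b·c: 149757491/7653720·(-20/13) + (-571200/63781)·(-37/15) + 1628695/191343·1 = 1/2 ✓
b·c²: 149757491/7653720·400/169 + (-571200/63781)·1369/225 + 1628695/191343·1 = 1/3 ✓
b·Ac: (-571200/63781)·64/39 + 1628695/191343·227/130 = 1/6 ✓
b·c³: 149757491/7653720·(-8000/2197) + (-571200/63781)·(-50653/3375) + 1628695/191343·1 = 2674230749/37311885 ≠ 1/4 ⇒ order 3.
b·(c∘Ac): (-571200/63781)·(-2368/585) + 1628695/191343·227/130 = 6520247/127562 ≠ 1/8
b·Ac²: (-571200/63781)·(-1280/507) + 1628695/191343·(-291361/76050) = -2238876983/223871310 ≠ 1/12
b·A²c: 1628695/191343·(-32/39) = -52118240/7462377 ≠ 1/24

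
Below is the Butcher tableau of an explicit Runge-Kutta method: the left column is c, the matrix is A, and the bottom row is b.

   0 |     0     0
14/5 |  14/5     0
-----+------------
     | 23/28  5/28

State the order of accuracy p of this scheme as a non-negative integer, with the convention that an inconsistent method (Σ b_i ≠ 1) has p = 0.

b = (23/28, 5/28)
c = (0, 14/5)
Σ b_i: 23/28·1 + 5/28·1 = 1 ✓
b·c: 5/28·14/5 = 1/2 ✓; 2 stages ⇒ order 2.

2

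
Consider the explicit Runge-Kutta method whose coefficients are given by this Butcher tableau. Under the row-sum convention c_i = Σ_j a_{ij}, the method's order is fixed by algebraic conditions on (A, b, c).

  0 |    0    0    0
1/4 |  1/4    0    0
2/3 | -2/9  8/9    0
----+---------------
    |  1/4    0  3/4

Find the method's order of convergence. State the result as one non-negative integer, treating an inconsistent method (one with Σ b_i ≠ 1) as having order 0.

3

b = (1/4, 0, 3/4)
c = (0, 1/4, 2/3)
Ac = (0, 0, 2/9)
Σ b_i: 1/4·1 + 3/4·1 = 1 ✓
b·c: 3/4·2/3 = 1/2 ✓
b·c²: 3/4·4/9 = 1/3 ✓
b·Ac: 3/4·2/9 = 1/6 ✓; 3 stages ⇒ order 3.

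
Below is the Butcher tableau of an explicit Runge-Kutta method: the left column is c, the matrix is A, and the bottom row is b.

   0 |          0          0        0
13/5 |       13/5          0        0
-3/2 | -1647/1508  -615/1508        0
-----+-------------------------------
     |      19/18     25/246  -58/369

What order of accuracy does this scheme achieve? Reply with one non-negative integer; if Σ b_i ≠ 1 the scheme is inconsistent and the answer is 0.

3

b = (19/18, 25/246, -58/369)
c = (0, 13/5, -3/2)
Ac = (0, 0, -123/116)
Σ b_i: 19/18·1 + 25/246·1 + (-58/369)·1 = 1 ✓
b·c: 25/246·13/5 + (-58/369)·(-3/2) = 1/2 ✓
b·c²: 25/246·169/25 + (-58/369)·9/4 = 1/3 ✓
b·Ac: (-58/369)·(-123/116) = 1/6 ✓; 3 stages ⇒ order 3.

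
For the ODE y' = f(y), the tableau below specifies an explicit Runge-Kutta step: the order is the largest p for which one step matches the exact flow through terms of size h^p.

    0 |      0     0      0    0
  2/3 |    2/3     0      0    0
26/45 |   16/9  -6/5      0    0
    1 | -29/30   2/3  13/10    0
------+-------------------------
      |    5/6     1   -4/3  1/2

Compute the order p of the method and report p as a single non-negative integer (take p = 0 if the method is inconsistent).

b = (5/6, 1, -4/3, 1/2)
c = (0, 2/3, 26/45, 1)
Ac = (0, 0, -4/5, 269/225)
Σ b_i: 5/6·1 + 1·1 + (-4/3)·1 + 1/2·1 = 1 ✓
b·c: 1·2/3 + (-4/3)·26/45 + 1/2·1 = 107/270 ≠ 1/2 ⇒ order 1.

1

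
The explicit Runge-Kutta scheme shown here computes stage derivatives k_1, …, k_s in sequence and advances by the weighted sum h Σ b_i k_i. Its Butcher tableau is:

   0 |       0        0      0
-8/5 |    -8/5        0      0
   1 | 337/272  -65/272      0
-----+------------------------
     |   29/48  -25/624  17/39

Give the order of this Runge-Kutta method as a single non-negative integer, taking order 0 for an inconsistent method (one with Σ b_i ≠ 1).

3

b = (29/48, -25/624, 17/39)
c = (0, -8/5, 1)
Ac = (0, 0, 13/34)
Σ b_i: 29/48·1 + (-25/624)·1 + 17/39·1 = 1 ✓
b·c: (-25/624)·(-8/5) + 17/39·1 = 1/2 ✓
b·c²: (-25/624)·64/25 + 17/39·1 = 1/3 ✓
b·Ac: 17/39·13/34 = 1/6 ✓; 3 stages ⇒ order 3.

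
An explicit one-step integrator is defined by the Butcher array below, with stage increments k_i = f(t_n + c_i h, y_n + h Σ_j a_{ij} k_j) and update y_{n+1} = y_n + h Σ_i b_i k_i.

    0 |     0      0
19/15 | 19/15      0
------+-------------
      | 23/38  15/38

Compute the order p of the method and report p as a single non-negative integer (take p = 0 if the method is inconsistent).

2

b = (23/38, 15/38)
c = (0, 19/15)
Σ b_i: 23/38·1 + 15/38·1 = 1 ✓
b·c: 15/38·19/15 = 1/2 ✓; 2 stages ⇒ order 2.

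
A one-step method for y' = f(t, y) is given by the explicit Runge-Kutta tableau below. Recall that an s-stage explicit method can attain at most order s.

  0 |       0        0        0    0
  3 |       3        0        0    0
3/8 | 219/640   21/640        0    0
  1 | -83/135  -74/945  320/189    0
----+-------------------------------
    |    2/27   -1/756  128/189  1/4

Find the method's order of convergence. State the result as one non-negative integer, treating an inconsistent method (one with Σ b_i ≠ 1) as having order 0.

4

b = (2/27, -1/756, 128/189, 1/4)
c = (0, 3, 3/8, 1)
Ac = (0, 0, 63/640, 2/5)
Σ b_i: 2/27·1 + (-1/756)·1 + 128/189·1 + 1/4·1 = 1 ✓
b·c: (-1/756)·3 + 128/189·3/8 + 1/4·1 = 1/2 ✓
b·c²: (-1/756)·9 + 128/189·9/64 + 1/4·1 = 1/3 ✓
b·Ac: 128/189·63/640 + 1/4·2/5 = 1/6 ✓
b·c³: (-1/756)·27 + 128/189·27/512 + 1/4·1 = 1/4 ✓
b·(c∘Ac): 128/189·189/5120 + 1/4·2/5 = 1/8 ✓
b·Ac²: 128/189·189/640 + 1/4·(-7/15) = 1/12 ✓
b·A²c: 1/4·1/6 = 1/24 ✓; 4 stages ⇒ order 4.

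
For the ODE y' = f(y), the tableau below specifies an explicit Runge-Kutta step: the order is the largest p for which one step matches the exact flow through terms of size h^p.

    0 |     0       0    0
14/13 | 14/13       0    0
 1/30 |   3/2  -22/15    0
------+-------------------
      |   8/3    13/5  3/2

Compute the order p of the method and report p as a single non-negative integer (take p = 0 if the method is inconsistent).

b = (8/3, 13/5, 3/2)
c = (0, 14/13, 1/30)
Ac = (0, 0, -308/195)
Σ b_i: 8/3·1 + 13/5·1 + 3/2·1 = 203/30 ≠ 1 ⇒ order 0.

0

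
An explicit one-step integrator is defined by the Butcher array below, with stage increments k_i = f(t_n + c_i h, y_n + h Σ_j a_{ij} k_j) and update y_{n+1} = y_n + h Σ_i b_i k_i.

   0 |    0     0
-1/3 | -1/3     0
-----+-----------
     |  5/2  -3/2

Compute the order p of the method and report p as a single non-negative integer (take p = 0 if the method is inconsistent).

b = (5/2, -3/2)
c = (0, -1/3)
Σ b_i: 5/2·1 + (-3/2)·1 = 1 ✓
b·c: (-3/2)·(-1/3) = 1/2 ✓; 2 stages ⇒ order 2.

2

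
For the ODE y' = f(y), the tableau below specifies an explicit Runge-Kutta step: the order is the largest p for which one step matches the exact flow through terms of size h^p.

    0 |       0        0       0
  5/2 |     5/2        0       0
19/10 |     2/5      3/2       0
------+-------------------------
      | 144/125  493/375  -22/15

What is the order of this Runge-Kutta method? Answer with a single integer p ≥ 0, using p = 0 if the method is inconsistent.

2

b = (144/125, 493/375, -22/15)
c = (0, 5/2, 19/10)
Ac = (0, 0, 15/4)
Σ b_i: 144/125·1 + 493/375·1 + (-22/15)·1 = 1 ✓
b·c: 493/375·5/2 + (-22/15)·19/10 = 1/2 ✓
b·c²: 493/375·25/4 + (-22/15)·361/100 = 1461/500 ≠ 1/3 ⇒ order 2.
b·Ac: (-22/15)·15/4 = -11/2 ≠ 1/6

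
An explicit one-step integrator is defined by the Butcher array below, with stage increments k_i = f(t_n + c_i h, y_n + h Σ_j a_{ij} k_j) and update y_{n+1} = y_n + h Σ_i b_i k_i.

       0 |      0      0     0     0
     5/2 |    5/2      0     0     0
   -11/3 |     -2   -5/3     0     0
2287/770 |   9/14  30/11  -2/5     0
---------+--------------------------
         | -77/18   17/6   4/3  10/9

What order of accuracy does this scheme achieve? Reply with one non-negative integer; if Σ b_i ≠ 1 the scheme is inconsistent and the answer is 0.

b = (-77/18, 17/6, 4/3, 10/9)
c = (0, 5/2, -11/3, 2287/770)
Ac = (0, 0, -25/6, 1367/165)
Σ b_i: (-77/18)·1 + 17/6·1 + 4/3·1 + 10/9·1 = 1 ✓
b·c: 17/6·5/2 + 4/3·(-11/3) + 10/9·2287/770 = 5077/924 ≠ 1/2 ⇒ order 1.

1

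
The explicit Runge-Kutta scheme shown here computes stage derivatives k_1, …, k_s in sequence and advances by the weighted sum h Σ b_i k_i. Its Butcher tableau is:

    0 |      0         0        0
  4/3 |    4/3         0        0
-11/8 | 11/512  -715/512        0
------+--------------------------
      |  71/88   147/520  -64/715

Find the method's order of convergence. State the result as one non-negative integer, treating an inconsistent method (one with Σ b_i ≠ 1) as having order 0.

b = (71/88, 147/520, -64/715)
c = (0, 4/3, -11/8)
Ac = (0, 0, -715/384)
Σ b_i: 71/88·1 + 147/520·1 + (-64/715)·1 = 1 ✓
b·c: 147/520·4/3 + (-64/715)·(-11/8) = 1/2 ✓
b·c²: 147/520·16/9 + (-64/715)·121/64 = 1/3 ✓
b·Ac: (-64/715)·(-715/384) = 1/6 ✓; 3 stages ⇒ order 3.

3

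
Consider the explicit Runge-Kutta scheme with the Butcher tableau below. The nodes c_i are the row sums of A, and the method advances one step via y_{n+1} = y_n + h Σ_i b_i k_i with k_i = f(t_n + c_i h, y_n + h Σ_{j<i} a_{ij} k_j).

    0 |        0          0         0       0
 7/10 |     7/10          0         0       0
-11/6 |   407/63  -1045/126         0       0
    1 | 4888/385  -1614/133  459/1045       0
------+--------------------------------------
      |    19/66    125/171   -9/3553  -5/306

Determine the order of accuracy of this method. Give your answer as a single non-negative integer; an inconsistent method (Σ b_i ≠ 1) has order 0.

b = (19/66, 125/171, -9/3553, -5/306)
c = (0, 7/10, -11/6, 1)
Ac = (0, 0, -209/36, -93/10)
Σ b_i: 19/66·1 + 125/171·1 + (-9/3553)·1 + (-5/306)·1 = 1 ✓
b·c: 125/171·7/10 + (-9/3553)·(-11/6) + (-5/306)·1 = 1/2 ✓
b·c²: 125/171·49/100 + (-9/3553)·121/36 + (-5/306)·1 = 1/3 ✓
b·Ac: (-9/3553)·(-209/36) + (-5/306)·(-93/10) = 1/6 ✓
b·c³: 125/171·343/1000 + (-9/3553)·(-1331/216) + (-5/306)·1 = 1/4 ✓
b·(c∘Ac): (-9/3553)·2299/216 + (-5/306)·(-93/10) = 1/8 ✓
b·Ac²: (-9/3553)·(-1463/360) + (-5/306)·(-447/100) = 1/12 ✓
b·A²c: (-5/306)·(-51/20) = 1/24 ✓; 4 stages ⇒ order 4.

4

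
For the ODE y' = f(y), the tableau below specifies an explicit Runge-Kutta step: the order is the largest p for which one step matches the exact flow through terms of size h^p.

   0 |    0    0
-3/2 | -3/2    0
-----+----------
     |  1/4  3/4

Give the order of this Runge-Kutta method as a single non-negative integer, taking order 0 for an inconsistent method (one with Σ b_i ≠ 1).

1

b = (1/4, 3/4)
c = (0, -3/2)
Σ b_i: 1/4·1 + 3/4·1 = 1 ✓
b·c: 3/4·(-3/2) = -9/8 ≠ 1/2 ⇒ order 1.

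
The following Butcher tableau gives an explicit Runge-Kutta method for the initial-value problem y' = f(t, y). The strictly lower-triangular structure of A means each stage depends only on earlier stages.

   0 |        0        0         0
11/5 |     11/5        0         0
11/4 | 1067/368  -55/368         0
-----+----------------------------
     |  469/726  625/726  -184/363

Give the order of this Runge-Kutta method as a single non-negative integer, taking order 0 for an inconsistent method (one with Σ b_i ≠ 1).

3

b = (469/726, 625/726, -184/363)
c = (0, 11/5, 11/4)
Ac = (0, 0, -121/368)
Σ b_i: 469/726·1 + 625/726·1 + (-184/363)·1 = 1 ✓
b·c: 625/726·11/5 + (-184/363)·11/4 = 1/2 ✓
b·c²: 625/726·121/25 + (-184/363)·121/16 = 1/3 ✓
b·Ac: (-184/363)·(-121/368) = 1/6 ✓; 3 stages ⇒ order 3.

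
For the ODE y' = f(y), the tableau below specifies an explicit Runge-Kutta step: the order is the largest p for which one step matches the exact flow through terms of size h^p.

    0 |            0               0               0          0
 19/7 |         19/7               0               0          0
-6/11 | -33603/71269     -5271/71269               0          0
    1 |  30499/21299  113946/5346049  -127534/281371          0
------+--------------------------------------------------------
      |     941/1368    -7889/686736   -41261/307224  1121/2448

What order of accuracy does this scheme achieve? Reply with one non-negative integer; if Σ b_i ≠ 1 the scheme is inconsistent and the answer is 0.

b = (941/1368, -7889/686736, -41261/307224, 1121/2448)
c = (0, 19/7, -6/11, 1)
Ac = (0, 0, -753/3751, 18/59)
Σ b_i: 941/1368·1 + (-7889/686736)·1 + (-41261/307224)·1 + 1121/2448·1 = 1 ✓
b·c: (-7889/686736)·19/7 + (-41261/307224)·(-6/11) + 1121/2448·1 = 1/2 ✓
b·c²: (-7889/686736)·361/49 + (-41261/307224)·36/121 + 1121/2448·1 = 1/3 ✓
b·Ac: (-41261/307224)·(-753/3751) + 1121/2448·18/59 = 1/6 ✓
b·c³: (-7889/686736)·6859/343 + (-41261/307224)·(-216/1331) + 1121/2448·1 = 1/4 ✓
b·(c∘Ac): (-41261/307224)·4518/41261 + 1121/2448·18/59 = 1/8 ✓
b·Ac²: (-41261/307224)·(-14307/26257) + 1121/2448·174/7847 = 1/12 ✓
b·A²c: 1121/2448·102/1121 = 1/24 ✓; 4 stages ⇒ order 4.

4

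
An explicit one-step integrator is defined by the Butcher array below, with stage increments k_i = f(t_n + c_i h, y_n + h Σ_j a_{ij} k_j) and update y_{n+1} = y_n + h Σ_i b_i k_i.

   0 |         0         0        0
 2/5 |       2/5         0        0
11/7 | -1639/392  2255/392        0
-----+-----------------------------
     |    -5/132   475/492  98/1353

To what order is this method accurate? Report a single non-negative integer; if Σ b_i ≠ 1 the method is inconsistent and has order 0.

b = (-5/132, 475/492, 98/1353)
c = (0, 2/5, 11/7)
Ac = (0, 0, 451/196)
Σ b_i: (-5/132)·1 + 475/492·1 + 98/1353·1 = 1 ✓
b·c: 475/492·2/5 + 98/1353·11/7 = 1/2 ✓
b·c²: 475/492·4/25 + 98/1353·121/49 = 1/3 ✓
b·Ac: 98/1353·451/196 = 1/6 ✓; 3 stages ⇒ order 3.

3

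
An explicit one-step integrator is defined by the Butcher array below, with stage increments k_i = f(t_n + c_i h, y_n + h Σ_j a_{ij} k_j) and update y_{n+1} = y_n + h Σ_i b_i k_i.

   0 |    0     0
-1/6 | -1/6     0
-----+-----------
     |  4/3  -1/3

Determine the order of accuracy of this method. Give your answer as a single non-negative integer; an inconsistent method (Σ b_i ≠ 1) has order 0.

b = (4/3, -1/3)
c = (0, -1/6)
Σ b_i: 4/3·1 + (-1/3)·1 = 1 ✓
b·c: (-1/3)·(-1/6) = 1/18 ≠ 1/2 ⇒ order 1.

1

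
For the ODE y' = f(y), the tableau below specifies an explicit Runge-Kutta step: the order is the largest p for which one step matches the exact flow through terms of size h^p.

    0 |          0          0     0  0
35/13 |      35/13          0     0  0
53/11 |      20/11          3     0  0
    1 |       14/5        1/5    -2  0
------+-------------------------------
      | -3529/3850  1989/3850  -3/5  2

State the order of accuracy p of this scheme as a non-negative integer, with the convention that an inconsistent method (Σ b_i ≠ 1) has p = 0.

b = (-3529/3850, 1989/3850, -3/5, 2)
c = (0, 35/13, 53/11, 1)
Ac = (0, 0, 105/13, -1301/143)
Σ b_i: (-3529/3850)·1 + 1989/3850·1 + (-3/5)·1 + 2·1 = 1 ✓
b·c: 1989/3850·35/13 + (-3/5)·53/11 + 2·1 = 1/2 ✓
b·c²: 1989/3850·1225/169 + (-3/5)·2809/121 + 2·1 = -128737/15730 ≠ 1/3 ⇒ order 2.
b·Ac: (-3/5)·105/13 + 2·(-1301/143) = -3295/143 ≠ 1/6

2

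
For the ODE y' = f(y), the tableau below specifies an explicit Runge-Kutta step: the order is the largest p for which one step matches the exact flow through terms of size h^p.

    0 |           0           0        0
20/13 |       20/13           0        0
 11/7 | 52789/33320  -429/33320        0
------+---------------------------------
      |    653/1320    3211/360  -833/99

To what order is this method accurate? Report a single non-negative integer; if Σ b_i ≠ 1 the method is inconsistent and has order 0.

3

b = (653/1320, 3211/360, -833/99)
c = (0, 20/13, 11/7)
Ac = (0, 0, -33/1666)
Σ b_i: 653/1320·1 + 3211/360·1 + (-833/99)·1 = 1 ✓
b·c: 3211/360·20/13 + (-833/99)·11/7 = 1/2 ✓
b·c²: 3211/360·400/169 + (-833/99)·121/49 = 1/3 ✓
b·Ac: (-833/99)·(-33/1666) = 1/6 ✓; 3 stages ⇒ order 3.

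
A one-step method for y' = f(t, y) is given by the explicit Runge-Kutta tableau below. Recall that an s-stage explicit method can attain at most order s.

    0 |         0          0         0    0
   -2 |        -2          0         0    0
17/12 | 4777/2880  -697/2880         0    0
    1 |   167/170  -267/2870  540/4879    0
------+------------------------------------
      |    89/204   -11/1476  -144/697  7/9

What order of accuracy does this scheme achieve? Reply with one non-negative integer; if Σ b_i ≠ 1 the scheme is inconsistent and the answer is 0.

b = (89/204, -11/1476, -144/697, 7/9)
c = (0, -2, 17/12, 1)
Ac = (0, 0, 697/1440, 12/35)
Σ b_i: 89/204·1 + (-11/1476)·1 + (-144/697)·1 + 7/9·1 = 1 ✓
b·c: (-11/1476)·(-2) + (-144/697)·17/12 + 7/9·1 = 1/2 ✓
b·c²: (-11/1476)·4 + (-144/697)·289/144 + 7/9·1 = 1/3 ✓
b·Ac: (-144/697)·697/1440 + 7/9·12/35 = 1/6 ✓
b·c³: (-11/1476)·(-8) + (-144/697)·4913/1728 + 7/9·1 = 1/4 ✓
b·(c∘Ac): (-144/697)·11849/17280 + 7/9·12/35 = 1/8 ✓
b·Ac²: (-144/697)·(-697/720) + 7/9·(-3/20) = 1/12 ✓
b·A²c: 7/9·3/56 = 1/24 ✓; 4 stages ⇒ order 4.

4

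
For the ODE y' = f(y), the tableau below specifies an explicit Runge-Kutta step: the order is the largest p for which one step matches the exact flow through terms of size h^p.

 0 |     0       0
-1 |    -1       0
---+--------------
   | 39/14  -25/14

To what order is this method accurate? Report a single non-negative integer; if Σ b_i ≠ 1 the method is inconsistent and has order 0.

b = (39/14, -25/14)
c = (0, -1)
Σ b_i: 39/14·1 + (-25/14)·1 = 1 ✓
b·c: (-25/14)·(-1) = 25/14 ≠ 1/2 ⇒ order 1.

1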